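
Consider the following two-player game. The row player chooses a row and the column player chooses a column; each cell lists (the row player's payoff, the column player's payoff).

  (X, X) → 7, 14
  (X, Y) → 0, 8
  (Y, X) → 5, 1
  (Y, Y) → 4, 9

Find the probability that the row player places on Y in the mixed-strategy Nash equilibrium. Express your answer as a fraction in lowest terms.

3/7

The row player's mix p on X must make the column player indifferent between X and Y.
The column player's payoff from X: 14p + 1(1−p). From Y: 8p + 9(1−p).
Set equal: 6p = 8(1−p) → p = 8/14 = 4/7.
Probability on Y is 1 − 4/7 = 3/7.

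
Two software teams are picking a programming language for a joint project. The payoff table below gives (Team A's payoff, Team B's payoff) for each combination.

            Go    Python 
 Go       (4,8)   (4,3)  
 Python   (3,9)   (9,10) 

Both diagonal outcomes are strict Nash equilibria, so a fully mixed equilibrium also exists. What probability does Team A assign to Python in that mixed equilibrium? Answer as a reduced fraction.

Team A's mix p on Go must make Team B indifferent between Go and Python.
Team B's payoff from Go: 8p + 9(1−p). From Python: 3p + 10(1−p).
Set equal: 5p = 1(1−p) → p = 1/6.
Probability on Python is 1 − 1/6 = 5/6.

5/6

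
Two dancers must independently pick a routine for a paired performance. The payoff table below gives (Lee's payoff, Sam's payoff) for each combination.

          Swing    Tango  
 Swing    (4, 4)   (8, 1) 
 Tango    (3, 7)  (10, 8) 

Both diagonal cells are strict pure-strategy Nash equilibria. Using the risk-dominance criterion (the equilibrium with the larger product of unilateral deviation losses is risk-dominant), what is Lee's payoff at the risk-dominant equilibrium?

4

At both Swing: Lee loses 4 − 3 = 1 by deviating; Sam loses 4 − 1 = 3. Product = 1·3 = 3.
At both Tango: Lee loses 10 − 8 = 2 by deviating; Sam loses 8 − 7 = 1. Product = 2·1 = 2.
3 > 2, so both Swing is risk-dominant. Lee's payoff there is 4.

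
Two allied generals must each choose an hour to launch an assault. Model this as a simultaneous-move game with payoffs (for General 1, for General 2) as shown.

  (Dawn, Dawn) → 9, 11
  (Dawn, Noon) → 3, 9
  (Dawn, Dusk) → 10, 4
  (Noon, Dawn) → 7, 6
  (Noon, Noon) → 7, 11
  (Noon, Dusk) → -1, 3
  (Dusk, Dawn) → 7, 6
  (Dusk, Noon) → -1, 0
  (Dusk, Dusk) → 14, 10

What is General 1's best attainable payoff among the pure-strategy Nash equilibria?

14

Both Dawn is a pure NE (General 1: 9 ≥ 7; General 2: 11 ≥ 9). General 1 gets 9.
Both Noon is a pure NE (General 1: 7 ≥ 3; General 2: 11 ≥ 6). General 1 gets 7.
Both Dusk is a pure NE (General 1: 14 ≥ 10; General 2: 10 ≥ 6). General 1 gets 14.
Every other cell has a profitable deviation for at least one player. Highest of {9, 7, 14} is 14.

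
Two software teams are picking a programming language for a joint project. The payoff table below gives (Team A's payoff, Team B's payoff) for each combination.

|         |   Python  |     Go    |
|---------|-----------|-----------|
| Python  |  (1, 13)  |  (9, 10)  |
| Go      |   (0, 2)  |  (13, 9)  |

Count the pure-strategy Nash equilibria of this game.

Both Python: Team A gets 1 (best alternative 0); Team B gets 13 (best alternative 10). Neither deviates — NE.
Both Go: Team A gets 13 (best alternative 9); Team B gets 9 (best alternative 2). Neither deviates — NE.
(Go, Python) is not a NE: Team A would switch to Python (1 > 0).
No other cell survives both best-response checks, so there are 2 pure NE.

2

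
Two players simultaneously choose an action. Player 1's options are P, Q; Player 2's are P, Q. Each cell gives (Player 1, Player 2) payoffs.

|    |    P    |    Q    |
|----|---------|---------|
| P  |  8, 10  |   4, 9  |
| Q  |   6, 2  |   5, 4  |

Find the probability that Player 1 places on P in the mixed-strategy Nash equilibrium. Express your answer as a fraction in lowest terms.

Player 1's mix p on P must make Player 2 indifferent between P and Q.
Player 2's payoff from P: 10p + 2(1−p). From Q: 9p + 4(1−p).
Set equal: 1p = 2(1−p) → p = 2/3.

2/3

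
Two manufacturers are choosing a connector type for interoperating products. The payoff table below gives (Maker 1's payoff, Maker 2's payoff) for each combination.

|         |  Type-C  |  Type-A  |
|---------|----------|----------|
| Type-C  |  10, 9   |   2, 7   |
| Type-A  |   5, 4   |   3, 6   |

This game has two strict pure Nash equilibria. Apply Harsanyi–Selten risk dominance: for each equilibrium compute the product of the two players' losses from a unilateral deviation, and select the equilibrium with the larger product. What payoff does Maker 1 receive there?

At both Type-C: Maker 1 loses 10 − 5 = 5 by deviating; Maker 2 loses 9 − 7 = 2. Product = 5·2 = 10.
At both Type-A: Maker 1 loses 3 − 2 = 1 by deviating; Maker 2 loses 6 − 4 = 2. Product = 1·2 = 2.
10 > 2, so both Type-C is risk-dominant. Maker 1's payoff there is 10.

10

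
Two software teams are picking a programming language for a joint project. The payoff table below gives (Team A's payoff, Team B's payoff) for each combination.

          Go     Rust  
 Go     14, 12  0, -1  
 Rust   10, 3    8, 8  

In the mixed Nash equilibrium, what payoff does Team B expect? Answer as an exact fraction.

11/2

Team A mixes with probability p on Go, chosen so Team B is indifferent: 12p + 3(1−p) = (-1)p + 8(1−p) gives p = 5/18.
Team B's expected payoff is 12·5/18 + 3·13/18 = 11/2.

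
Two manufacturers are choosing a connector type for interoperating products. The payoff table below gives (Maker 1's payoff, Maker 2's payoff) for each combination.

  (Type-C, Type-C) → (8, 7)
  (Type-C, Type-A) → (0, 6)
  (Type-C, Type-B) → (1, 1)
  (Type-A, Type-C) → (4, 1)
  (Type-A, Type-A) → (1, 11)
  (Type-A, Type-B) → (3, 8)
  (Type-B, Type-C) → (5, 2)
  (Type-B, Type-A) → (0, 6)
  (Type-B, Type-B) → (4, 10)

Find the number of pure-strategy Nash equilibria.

Both Type-C: Maker 1 gets 8 (best alternative 5); Maker 2 gets 7 (best alternative 6). Neither deviates — NE.
Both Type-A: Maker 1 gets 1 (best alternative 0); Maker 2 gets 11 (best alternative 8). Neither deviates — NE.
Both Type-B: Maker 1 gets 4 (best alternative 3); Maker 2 gets 10 (best alternative 6). Neither deviates — NE.
(Type-A, Type-B) is not a NE: Maker 1 would switch to Type-B (4 > 3).
No other cell survives both best-response checks, so there are 3 pure NE.

3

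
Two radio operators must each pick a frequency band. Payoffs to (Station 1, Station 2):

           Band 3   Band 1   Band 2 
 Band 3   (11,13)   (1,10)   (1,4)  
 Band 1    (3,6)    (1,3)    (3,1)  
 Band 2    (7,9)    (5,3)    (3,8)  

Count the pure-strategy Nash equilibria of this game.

Both Band 3: Station 1 gets 11 (best alternative 7); Station 2 gets 13 (best alternative 10). Neither deviates — NE.
Both Band 1 is not a NE: Station 1 would switch to Band 2 (5 > 1).
No other cell survives both best-response checks, so there is 1 pure NE.

1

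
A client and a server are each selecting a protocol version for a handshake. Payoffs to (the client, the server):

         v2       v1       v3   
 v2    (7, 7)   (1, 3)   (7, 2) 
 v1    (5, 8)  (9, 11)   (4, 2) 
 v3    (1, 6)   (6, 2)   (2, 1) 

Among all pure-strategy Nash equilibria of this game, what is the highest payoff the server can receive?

Both v2 is a pure NE (the client: 7 ≥ 5; the server: 7 ≥ 3). The server gets 7.
Both v1 is a pure NE (the client: 9 ≥ 6; the server: 11 ≥ 8). The server gets 11.
Every other cell has a profitable deviation for at least one player. Highest of {7, 11} is 11.

11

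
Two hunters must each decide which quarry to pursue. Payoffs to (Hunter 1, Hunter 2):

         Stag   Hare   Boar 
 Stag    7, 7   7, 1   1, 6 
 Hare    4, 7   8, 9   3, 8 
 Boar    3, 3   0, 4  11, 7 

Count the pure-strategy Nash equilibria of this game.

3

Both Stag: Hunter 1 gets 7 (best alternative 4); Hunter 2 gets 7 (best alternative 6). Neither deviates — NE.
Both Hare: Hunter 1 gets 8 (best alternative 7); Hunter 2 gets 9 (best alternative 8). Neither deviates — NE.
Both Boar: Hunter 1 gets 11 (best alternative 3); Hunter 2 gets 7 (best alternative 4). Neither deviates — NE.
(Stag, Hare) is not a NE: Hunter 1 would switch to Hare (8 > 7).
No other cell survives both best-response checks, so there are 3 pure NE.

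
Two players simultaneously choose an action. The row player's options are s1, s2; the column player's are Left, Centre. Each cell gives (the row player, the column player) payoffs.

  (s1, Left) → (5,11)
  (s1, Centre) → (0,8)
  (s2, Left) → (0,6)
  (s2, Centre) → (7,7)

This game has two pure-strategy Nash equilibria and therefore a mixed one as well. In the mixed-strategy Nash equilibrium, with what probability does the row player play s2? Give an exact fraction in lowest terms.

The row player's mix p on s1 must make the column player indifferent between Left and Centre.
The column player's payoff from Left: 11p + 6(1−p). From Centre: 8p + 7(1−p).
Set equal: 3p = 1(1−p) → p = 1/4.
Probability on s2 is 1 − 1/4 = 3/4.

3/4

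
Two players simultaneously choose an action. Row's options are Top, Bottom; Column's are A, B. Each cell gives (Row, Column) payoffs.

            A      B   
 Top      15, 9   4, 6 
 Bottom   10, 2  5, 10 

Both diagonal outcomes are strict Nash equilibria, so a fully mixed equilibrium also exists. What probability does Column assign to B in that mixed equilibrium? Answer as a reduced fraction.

Column's mix q on A must make Row indifferent between Top and Bottom.
Row's payoff from Top: 15q + 4(1−q). From Bottom: 10q + 5(1−q).
Set equal: 5q = 1(1−q) → q = 1/6.
Probability on B is 1 − 1/6 = 5/6.

5/6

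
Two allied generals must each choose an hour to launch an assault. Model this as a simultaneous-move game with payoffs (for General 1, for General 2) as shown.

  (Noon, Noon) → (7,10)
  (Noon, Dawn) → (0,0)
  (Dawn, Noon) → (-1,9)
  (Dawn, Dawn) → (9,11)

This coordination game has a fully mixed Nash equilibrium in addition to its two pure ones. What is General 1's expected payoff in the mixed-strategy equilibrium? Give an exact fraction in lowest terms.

63/17

General 2 mixes with probability q on Noon, chosen so General 1 is indifferent: 7q + 0(1−q) = (-1)q + 9(1−q) gives q = 9/17.
General 1's expected payoff (from either row, since indifferent) is 7·9/17 + 0·8/17 = 63/17.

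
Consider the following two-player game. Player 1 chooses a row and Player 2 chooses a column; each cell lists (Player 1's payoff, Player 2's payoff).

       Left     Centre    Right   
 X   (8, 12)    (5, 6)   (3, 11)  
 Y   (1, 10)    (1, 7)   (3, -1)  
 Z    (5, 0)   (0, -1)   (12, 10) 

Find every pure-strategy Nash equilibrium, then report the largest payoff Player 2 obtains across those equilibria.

(X, Left) is a pure NE (Player 1: 8 ≥ 5; Player 2: 12 ≥ 11). Player 2 gets 12.
(Z, Right) is a pure NE (Player 1: 12 ≥ 3; Player 2: 10 ≥ 0). Player 2 gets 10.
Every other cell has a profitable deviation for at least one player. Highest of {12, 10} is 12.

12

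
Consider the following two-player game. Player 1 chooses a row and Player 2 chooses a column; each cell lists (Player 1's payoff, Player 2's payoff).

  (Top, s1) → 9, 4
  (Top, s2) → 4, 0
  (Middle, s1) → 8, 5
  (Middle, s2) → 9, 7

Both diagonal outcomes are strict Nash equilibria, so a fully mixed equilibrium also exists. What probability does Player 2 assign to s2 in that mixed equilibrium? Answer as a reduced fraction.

Player 2's mix q on s1 must make Player 1 indifferent between Top and Middle.
Player 1's payoff from Top: 9q + 4(1−q). From Middle: 8q + 9(1−q).
Set equal: 1q = 5(1−q) → q = 5/6.
Probability on s2 is 1 − 5/6 = 1/6.

1/6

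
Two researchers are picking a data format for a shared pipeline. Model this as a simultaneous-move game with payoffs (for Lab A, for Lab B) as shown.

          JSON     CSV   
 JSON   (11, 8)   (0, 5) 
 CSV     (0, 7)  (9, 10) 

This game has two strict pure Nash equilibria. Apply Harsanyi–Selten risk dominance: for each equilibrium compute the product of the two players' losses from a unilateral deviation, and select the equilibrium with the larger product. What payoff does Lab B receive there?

8

At both JSON: Lab A loses 11 − 0 = 11 by deviating; Lab B loses 8 − 5 = 3. Product = 11·3 = 33.
At both CSV: Lab A loses 9 − 0 = 9 by deviating; Lab B loses 10 − 7 = 3. Product = 9·3 = 27.
33 > 27, so both JSON is risk-dominant. Lab B's payoff there is 8.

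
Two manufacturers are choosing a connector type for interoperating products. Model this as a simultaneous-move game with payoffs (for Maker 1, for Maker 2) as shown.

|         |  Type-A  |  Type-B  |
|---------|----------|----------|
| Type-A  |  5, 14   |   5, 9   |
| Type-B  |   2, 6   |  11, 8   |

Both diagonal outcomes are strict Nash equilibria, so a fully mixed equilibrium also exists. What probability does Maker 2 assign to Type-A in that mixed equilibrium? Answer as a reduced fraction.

Maker 2's mix q on Type-A must make Maker 1 indifferent between Type-A and Type-B.
Maker 1's payoff from Type-A: 5q + 5(1−q). From Type-B: 2q + 11(1−q).
Set equal: 3q = 6(1−q) → q = 6/9 = 2/3.

2/3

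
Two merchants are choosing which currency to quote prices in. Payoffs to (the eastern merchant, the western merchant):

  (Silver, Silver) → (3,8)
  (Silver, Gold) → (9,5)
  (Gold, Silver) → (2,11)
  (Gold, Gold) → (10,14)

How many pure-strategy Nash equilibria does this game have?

Both Silver: the eastern merchant gets 3 (best alternative 2); the western merchant gets 8 (best alternative 5). Neither deviates — NE.
Both Gold: the eastern merchant gets 10 (best alternative 9); the western merchant gets 14 (best alternative 11). Neither deviates — NE.
(Gold, Silver) is not a NE: the eastern merchant would switch to Silver (3 > 2).
No other cell survives both best-response checks, so there are 2 pure NE.

2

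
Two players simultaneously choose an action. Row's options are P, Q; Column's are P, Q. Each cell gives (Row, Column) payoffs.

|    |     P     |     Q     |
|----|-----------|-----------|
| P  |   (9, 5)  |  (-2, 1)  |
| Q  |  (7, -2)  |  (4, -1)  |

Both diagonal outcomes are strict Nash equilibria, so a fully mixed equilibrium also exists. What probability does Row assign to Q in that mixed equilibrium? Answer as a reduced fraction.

Row's mix p on P must make Column indifferent between P and Q.
Column's payoff from P: 5p + (-2)(1−p). From Q: 1p + (-1)(1−p).
Set equal: 4p = 1(1−p) → p = 1/5.
Probability on Q is 1 − 1/5 = 4/5.

4/5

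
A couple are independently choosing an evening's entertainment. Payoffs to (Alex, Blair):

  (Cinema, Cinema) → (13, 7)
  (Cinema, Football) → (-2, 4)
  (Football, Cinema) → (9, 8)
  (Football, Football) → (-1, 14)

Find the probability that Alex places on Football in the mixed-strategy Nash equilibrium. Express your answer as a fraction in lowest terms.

1/3

Alex's mix p on Cinema must make Blair indifferent between Cinema and Football.
Blair's payoff from Cinema: 7p + 8(1−p). From Football: 4p + 14(1−p).
Set equal: 3p = 6(1−p) → p = 6/9 = 2/3.
Probability on Football is 1 − 2/3 = 1/3.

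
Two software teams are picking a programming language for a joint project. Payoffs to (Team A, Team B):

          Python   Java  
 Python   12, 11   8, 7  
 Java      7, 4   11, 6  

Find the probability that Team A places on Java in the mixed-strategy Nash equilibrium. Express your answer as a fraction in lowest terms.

2/3

Team A's mix p on Python must make Team B indifferent between Python and Java.
Team B's payoff from Python: 11p + 4(1−p). From Java: 7p + 6(1−p).
Set equal: 4p = 2(1−p) → p = 2/6 = 1/3.
Probability on Java is 1 − 1/3 = 2/3.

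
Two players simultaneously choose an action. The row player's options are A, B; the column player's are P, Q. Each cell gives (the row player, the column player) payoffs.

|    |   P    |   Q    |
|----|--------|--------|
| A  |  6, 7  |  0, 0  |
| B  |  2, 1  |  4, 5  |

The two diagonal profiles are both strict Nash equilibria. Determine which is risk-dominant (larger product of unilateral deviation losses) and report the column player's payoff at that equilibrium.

At (A, P): the row player loses 6 − 2 = 4 by deviating; the column player loses 7 − 0 = 7. Product = 4·7 = 28.
At (B, Q): the row player loses 4 − 0 = 4 by deviating; the column player loses 5 − 1 = 4. Product = 4·4 = 16.
28 > 16, so (A, P) is risk-dominant. The column player's payoff there is 7.

7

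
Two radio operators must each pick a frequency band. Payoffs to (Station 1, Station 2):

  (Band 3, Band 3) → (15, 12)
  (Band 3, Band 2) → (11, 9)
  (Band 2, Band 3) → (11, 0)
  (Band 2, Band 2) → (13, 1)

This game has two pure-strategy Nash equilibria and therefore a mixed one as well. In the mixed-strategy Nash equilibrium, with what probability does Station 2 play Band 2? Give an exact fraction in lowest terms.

2/3

Station 2's mix q on Band 3 must make Station 1 indifferent between Band 3 and Band 2.
Station 1's payoff from Band 3: 15q + 11(1−q). From Band 2: 11q + 13(1−q).
Set equal: 4q = 2(1−q) → q = 2/6 = 1/3.
Probability on Band 2 is 1 − 1/3 = 2/3.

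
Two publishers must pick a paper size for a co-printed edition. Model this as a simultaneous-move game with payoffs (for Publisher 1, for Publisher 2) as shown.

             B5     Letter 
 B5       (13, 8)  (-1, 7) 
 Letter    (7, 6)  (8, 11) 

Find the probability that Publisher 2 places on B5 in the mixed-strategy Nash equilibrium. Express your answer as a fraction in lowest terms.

Publisher 2's mix q on B5 must make Publisher 1 indifferent between B5 and Letter.
Publisher 1's payoff from B5: 13q + (-1)(1−q). From Letter: 7q + 8(1−q).
Set equal: 6q = 9(1−q) → q = 9/15 = 3/5.

3/5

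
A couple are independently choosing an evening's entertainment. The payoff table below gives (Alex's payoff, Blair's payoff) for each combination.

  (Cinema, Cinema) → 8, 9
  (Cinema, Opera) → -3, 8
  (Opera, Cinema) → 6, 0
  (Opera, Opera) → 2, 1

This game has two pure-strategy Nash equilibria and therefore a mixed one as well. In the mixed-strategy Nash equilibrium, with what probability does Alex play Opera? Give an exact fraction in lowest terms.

Alex's mix p on Cinema must make Blair indifferent between Cinema and Opera.
Blair's payoff from Cinema: 9p + 0(1−p). From Opera: 8p + 1(1−p).
Set equal: 1p = 1(1−p) → p = 1/2.
Probability on Opera is 1 − 1/2 = 1/2.

1/2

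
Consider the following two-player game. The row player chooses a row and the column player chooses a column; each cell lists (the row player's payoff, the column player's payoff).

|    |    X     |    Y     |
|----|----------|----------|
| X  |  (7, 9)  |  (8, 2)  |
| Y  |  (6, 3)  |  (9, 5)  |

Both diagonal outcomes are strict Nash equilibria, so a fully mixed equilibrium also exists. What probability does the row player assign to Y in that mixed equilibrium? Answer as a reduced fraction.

The row player's mix p on X must make the column player indifferent between X and Y.
The column player's payoff from X: 9p + 3(1−p). From Y: 2p + 5(1−p).
Set equal: 7p = 2(1−p) → p = 2/9.
Probability on Y is 1 − 2/9 = 7/9.

7/9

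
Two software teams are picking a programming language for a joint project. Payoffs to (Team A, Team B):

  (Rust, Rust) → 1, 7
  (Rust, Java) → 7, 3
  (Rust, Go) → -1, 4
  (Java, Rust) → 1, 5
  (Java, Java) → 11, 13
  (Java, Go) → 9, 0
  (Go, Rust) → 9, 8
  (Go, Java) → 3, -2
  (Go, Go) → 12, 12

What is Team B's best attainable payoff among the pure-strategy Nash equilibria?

13

Both Java is a pure NE (Team A: 11 ≥ 7; Team B: 13 ≥ 5). Team B gets 13.
Both Go is a pure NE (Team A: 12 ≥ 9; Team B: 12 ≥ 8). Team B gets 12.
Every other cell has a profitable deviation for at least one player. Highest of {13, 12} is 13.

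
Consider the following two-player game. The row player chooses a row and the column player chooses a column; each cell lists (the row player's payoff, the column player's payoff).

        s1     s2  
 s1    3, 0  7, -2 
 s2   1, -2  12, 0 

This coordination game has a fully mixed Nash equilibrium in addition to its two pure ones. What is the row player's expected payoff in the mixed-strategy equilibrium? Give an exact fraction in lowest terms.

The column player mixes with probability q on s1, chosen so the row player is indifferent: 3q + 7(1−q) = 1q + 12(1−q) gives q = 5/7.
The row player's expected payoff (from either row, since indifferent) is 3·5/7 + 7·2/7 = 29/7.

29/7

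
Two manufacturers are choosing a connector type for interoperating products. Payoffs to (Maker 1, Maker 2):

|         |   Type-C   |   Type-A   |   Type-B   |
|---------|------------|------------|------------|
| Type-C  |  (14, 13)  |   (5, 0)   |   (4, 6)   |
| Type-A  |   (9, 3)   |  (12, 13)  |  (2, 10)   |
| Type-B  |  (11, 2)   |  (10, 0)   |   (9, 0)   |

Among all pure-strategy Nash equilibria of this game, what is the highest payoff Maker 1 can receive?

14

Both Type-C is a pure NE (Maker 1: 14 ≥ 11; Maker 2: 13 ≥ 6). Maker 1 gets 14.
Both Type-A is a pure NE (Maker 1: 12 ≥ 10; Maker 2: 13 ≥ 10). Maker 1 gets 12.
Every other cell has a profitable deviation for at least one player. Highest of {14, 12} is 14.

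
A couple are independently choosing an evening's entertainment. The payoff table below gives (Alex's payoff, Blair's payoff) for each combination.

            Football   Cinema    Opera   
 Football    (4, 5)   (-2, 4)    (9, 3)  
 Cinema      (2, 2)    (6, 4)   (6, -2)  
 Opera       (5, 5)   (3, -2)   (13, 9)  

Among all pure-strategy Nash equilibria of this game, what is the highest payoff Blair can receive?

9

Both Cinema is a pure NE (Alex: 6 ≥ 3; Blair: 4 ≥ 2). Blair gets 4.
Both Opera is a pure NE (Alex: 13 ≥ 9; Blair: 9 ≥ 5). Blair gets 9.
Every other cell has a profitable deviation for at least one player. Highest of {4, 9} is 9.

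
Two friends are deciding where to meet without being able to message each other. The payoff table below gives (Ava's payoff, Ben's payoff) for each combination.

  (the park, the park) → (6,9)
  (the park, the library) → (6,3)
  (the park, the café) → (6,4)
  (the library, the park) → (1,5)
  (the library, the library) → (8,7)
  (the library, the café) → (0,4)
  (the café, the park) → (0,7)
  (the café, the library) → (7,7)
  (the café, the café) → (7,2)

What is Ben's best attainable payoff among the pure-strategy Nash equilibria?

9

Both the park is a pure NE (Ava: 6 ≥ 1; Ben: 9 ≥ 4). Ben gets 9.
Both the library is a pure NE (Ava: 8 ≥ 7; Ben: 7 ≥ 5). Ben gets 7.
Every other cell has a profitable deviation for at least one player. Highest of {9, 7} is 9.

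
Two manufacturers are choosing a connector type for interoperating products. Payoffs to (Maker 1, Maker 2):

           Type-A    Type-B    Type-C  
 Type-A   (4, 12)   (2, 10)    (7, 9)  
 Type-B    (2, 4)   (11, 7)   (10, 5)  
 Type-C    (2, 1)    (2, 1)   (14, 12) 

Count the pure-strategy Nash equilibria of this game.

3

Both Type-A: Maker 1 gets 4 (best alternative 2); Maker 2 gets 12 (best alternative 10). Neither deviates — NE.
Both Type-B: Maker 1 gets 11 (best alternative 2); Maker 2 gets 7 (best alternative 5). Neither deviates — NE.
Both Type-C: Maker 1 gets 14 (best alternative 10); Maker 2 gets 12 (best alternative 1). Neither deviates — NE.
(Type-A, Type-C) is not a NE: Maker 1 would switch to Type-C (14 > 7).
No other cell survives both best-response checks, so there are 3 pure NE.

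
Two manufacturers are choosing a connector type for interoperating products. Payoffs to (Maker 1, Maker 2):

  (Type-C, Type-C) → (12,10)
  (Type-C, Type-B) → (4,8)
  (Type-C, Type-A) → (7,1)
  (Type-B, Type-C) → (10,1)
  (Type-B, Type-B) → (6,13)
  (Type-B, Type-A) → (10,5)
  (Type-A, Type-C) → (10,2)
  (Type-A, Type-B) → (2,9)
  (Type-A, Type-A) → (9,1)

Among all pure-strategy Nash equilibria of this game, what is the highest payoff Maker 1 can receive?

12

Both Type-C is a pure NE (Maker 1: 12 ≥ 10; Maker 2: 10 ≥ 8). Maker 1 gets 12.
Both Type-B is a pure NE (Maker 1: 6 ≥ 4; Maker 2: 13 ≥ 5). Maker 1 gets 6.
Every other cell has a profitable deviation for at least one player. Highest of {12, 6} is 12.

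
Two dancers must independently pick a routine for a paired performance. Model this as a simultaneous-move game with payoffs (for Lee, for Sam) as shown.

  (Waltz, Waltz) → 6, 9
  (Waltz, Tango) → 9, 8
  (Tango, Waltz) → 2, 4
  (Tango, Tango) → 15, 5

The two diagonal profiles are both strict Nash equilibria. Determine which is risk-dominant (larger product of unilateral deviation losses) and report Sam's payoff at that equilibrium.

At both Waltz: Lee loses 6 − 2 = 4 by deviating; Sam loses 9 − 8 = 1. Product = 4·1 = 4.
At both Tango: Lee loses 15 − 9 = 6 by deviating; Sam loses 5 − 4 = 1. Product = 6·1 = 6.
6 > 4, so both Tango is risk-dominant. Sam's payoff there is 5.

5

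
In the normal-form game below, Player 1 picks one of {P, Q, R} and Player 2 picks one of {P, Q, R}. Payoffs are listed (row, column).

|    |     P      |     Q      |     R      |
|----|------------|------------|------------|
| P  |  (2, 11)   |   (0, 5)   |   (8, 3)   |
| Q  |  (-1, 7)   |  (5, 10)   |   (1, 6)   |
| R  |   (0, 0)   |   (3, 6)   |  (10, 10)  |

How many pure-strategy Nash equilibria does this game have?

Both P: Player 1 gets 2 (best alternative 0); Player 2 gets 11 (best alternative 5). Neither deviates — NE.
Both Q: Player 1 gets 5 (best alternative 3); Player 2 gets 10 (best alternative 7). Neither deviates — NE.
Both R: Player 1 gets 10 (best alternative 8); Player 2 gets 10 (best alternative 6). Neither deviates — NE.
(Q, R) is not a NE: Player 1 would switch to R (10 > 1).
No other cell survives both best-response checks, so there are 3 pure NE.

3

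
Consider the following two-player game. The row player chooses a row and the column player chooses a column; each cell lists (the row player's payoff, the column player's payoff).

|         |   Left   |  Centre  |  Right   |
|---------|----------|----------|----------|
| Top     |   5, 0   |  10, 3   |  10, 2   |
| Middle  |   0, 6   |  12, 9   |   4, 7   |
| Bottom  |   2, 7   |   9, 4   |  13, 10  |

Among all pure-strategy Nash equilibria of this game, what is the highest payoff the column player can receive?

10

(Middle, Centre) is a pure NE (the row player: 12 ≥ 10; the column player: 9 ≥ 7). The column player gets 9.
(Bottom, Right) is a pure NE (the row player: 13 ≥ 10; the column player: 10 ≥ 7). The column player gets 10.
Every other cell has a profitable deviation for at least one player. Highest of {9, 10} is 10.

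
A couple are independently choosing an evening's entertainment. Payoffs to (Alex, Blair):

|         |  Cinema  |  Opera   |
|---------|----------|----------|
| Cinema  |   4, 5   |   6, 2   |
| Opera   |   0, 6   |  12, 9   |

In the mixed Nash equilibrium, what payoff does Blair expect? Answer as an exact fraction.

Alex mixes with probability p on Cinema, chosen so Blair is indifferent: 5p + 6(1−p) = 2p + 9(1−p) gives p = 1/2.
Blair's expected payoff is 5·1/2 + 6·1/2 = 11/2.

11/2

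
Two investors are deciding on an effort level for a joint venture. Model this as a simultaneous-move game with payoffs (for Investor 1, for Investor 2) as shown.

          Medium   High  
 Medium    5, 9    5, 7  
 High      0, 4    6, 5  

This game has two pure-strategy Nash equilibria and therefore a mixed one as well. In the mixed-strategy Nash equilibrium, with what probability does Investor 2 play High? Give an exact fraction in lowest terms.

5/6

Investor 2's mix q on Medium must make Investor 1 indifferent between Medium and High.
Investor 1's payoff from Medium: 5q + 5(1−q). From High: 0q + 6(1−q).
Set equal: 5q = 1(1−q) → q = 1/6.
Probability on High is 1 − 1/6 = 5/6.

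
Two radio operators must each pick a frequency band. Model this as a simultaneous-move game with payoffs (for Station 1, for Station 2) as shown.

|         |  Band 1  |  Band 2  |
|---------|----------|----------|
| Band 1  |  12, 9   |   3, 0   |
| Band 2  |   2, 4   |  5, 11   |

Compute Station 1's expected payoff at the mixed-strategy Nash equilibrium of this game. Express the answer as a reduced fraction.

9/2

Station 2 mixes with probability q on Band 1, chosen so Station 1 is indifferent: 12q + 3(1−q) = 2q + 5(1−q) gives q = 1/6.
Station 1's expected payoff (from either row, since indifferent) is 12·1/6 + 3·5/6 = 9/2.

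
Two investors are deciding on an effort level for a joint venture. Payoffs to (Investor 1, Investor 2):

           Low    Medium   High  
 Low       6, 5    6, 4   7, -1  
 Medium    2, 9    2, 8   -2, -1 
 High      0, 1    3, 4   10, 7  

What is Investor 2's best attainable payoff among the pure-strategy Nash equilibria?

Both Low is a pure NE (Investor 1: 6 ≥ 2; Investor 2: 5 ≥ 4). Investor 2 gets 5.
Both High is a pure NE (Investor 1: 10 ≥ 7; Investor 2: 7 ≥ 4). Investor 2 gets 7.
Every other cell has a profitable deviation for at least one player. Highest of {5, 7} is 7.

7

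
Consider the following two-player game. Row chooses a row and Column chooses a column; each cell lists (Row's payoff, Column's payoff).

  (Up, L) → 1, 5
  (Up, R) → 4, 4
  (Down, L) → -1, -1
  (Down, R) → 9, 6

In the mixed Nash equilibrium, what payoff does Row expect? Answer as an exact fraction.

13/7

Column mixes with probability q on L, chosen so Row is indifferent: 1q + 4(1−q) = (-1)q + 9(1−q) gives q = 5/7.
Row's expected payoff (from either row, since indifferent) is 1·5/7 + 4·2/7 = 13/7.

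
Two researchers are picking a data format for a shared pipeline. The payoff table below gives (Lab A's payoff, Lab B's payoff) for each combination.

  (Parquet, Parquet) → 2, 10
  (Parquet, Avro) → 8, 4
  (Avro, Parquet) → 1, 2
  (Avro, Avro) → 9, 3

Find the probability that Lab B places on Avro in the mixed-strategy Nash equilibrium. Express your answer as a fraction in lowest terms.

1/2

Lab B's mix q on Parquet must make Lab A indifferent between Parquet and Avro.
Lab A's payoff from Parquet: 2q + 8(1−q). From Avro: 1q + 9(1−q).
Set equal: 1q = 1(1−q) → q = 1/2.
Probability on Avro is 1 − 1/2 = 1/2.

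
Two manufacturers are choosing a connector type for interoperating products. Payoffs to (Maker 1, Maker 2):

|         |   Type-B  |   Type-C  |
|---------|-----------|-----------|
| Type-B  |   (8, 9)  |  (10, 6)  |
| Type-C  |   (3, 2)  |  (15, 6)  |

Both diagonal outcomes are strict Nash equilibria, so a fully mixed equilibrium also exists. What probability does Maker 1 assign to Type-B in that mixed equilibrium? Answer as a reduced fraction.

4/7

Maker 1's mix p on Type-B must make Maker 2 indifferent between Type-B and Type-C.
Maker 2's payoff from Type-B: 9p + 2(1−p). From Type-C: 6p + 6(1−p).
Set equal: 3p = 4(1−p) → p = 4/7.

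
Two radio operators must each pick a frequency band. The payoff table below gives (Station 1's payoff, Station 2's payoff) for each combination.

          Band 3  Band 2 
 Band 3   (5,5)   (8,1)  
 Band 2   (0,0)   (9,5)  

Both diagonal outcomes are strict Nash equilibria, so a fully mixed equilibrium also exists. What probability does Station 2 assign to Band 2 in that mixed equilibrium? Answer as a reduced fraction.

5/6

Station 2's mix q on Band 3 must make Station 1 indifferent between Band 3 and Band 2.
Station 1's payoff from Band 3: 5q + 8(1−q). From Band 2: 0q + 9(1−q).
Set equal: 5q = 1(1−q) → q = 1/6.
Probability on Band 2 is 1 − 1/6 = 5/6.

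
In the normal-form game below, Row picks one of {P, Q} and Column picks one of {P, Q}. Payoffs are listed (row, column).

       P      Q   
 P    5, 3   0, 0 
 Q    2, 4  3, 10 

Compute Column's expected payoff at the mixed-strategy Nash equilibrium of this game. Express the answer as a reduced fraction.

Row mixes with probability p on P, chosen so Column is indifferent: 3p + 4(1−p) = 0p + 10(1−p) gives p = 2/3.
Column's expected payoff is 3·2/3 + 4·1/3 = 10/3.

10/3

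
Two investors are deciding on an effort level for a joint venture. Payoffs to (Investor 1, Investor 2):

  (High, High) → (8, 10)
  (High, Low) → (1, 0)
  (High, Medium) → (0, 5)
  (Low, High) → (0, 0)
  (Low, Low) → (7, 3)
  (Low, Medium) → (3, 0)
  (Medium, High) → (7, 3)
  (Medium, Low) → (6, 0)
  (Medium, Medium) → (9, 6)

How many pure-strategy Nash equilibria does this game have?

Both High: Investor 1 gets 8 (best alternative 7); Investor 2 gets 10 (best alternative 5). Neither deviates — NE.
Both Low: Investor 1 gets 7 (best alternative 6); Investor 2 gets 3 (best alternative 0). Neither deviates — NE.
Both Medium: Investor 1 gets 9 (best alternative 3); Investor 2 gets 6 (best alternative 3). Neither deviates — NE.
(Low, Medium) is not a NE: Investor 1 would switch to Medium (9 > 3).
No other cell survives both best-response checks, so there are 3 pure NE.

3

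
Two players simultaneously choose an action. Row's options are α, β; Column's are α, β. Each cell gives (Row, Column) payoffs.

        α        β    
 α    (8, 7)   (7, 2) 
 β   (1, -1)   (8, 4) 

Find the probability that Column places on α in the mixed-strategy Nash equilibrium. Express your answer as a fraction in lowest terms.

Column's mix q on α must make Row indifferent between α and β.
Row's payoff from α: 8q + 7(1−q). From β: 1q + 8(1−q).
Set equal: 7q = 1(1−q) → q = 1/8.

1/8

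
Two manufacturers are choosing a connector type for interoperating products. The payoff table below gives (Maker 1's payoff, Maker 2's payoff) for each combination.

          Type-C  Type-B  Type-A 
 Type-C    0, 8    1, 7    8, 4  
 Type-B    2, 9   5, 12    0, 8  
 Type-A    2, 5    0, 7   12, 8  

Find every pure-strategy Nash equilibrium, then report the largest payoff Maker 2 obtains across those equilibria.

Both Type-B is a pure NE (Maker 1: 5 ≥ 1; Maker 2: 12 ≥ 9). Maker 2 gets 12.
Both Type-A is a pure NE (Maker 1: 12 ≥ 8; Maker 2: 8 ≥ 7). Maker 2 gets 8.
Every other cell has a profitable deviation for at least one player. Highest of {12, 8} is 12.

12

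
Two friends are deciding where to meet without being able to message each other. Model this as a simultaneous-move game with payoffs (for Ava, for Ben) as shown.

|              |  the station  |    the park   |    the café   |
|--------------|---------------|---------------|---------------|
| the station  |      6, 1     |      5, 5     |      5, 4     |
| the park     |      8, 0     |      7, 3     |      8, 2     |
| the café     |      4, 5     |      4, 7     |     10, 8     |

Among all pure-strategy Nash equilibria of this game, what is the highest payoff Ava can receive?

Both the park is a pure NE (Ava: 7 ≥ 5; Ben: 3 ≥ 2). Ava gets 7.
Both the café is a pure NE (Ava: 10 ≥ 8; Ben: 8 ≥ 7). Ava gets 10.
Every other cell has a profitable deviation for at least one player. Highest of {7, 10} is 10.

10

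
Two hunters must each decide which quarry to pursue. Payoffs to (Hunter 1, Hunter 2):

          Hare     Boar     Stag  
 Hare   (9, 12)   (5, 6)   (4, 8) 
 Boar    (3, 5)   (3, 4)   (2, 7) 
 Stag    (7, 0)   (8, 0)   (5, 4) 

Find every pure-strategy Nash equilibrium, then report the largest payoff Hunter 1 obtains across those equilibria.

Both Hare is a pure NE (Hunter 1: 9 ≥ 7; Hunter 2: 12 ≥ 8). Hunter 1 gets 9.
Both Stag is a pure NE (Hunter 1: 5 ≥ 4; Hunter 2: 4 ≥ 0). Hunter 1 gets 5.
Every other cell has a profitable deviation for at least one player. Highest of {9, 5} is 9.

9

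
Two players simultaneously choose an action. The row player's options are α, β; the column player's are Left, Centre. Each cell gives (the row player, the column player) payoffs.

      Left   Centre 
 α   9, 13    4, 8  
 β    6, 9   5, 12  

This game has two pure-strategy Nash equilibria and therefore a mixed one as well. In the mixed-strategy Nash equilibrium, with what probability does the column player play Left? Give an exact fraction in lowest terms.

1/4

The column player's mix q on Left must make the row player indifferent between α and β.
The row player's payoff from α: 9q + 4(1−q). From β: 6q + 5(1−q).
Set equal: 3q = 1(1−q) → q = 1/4.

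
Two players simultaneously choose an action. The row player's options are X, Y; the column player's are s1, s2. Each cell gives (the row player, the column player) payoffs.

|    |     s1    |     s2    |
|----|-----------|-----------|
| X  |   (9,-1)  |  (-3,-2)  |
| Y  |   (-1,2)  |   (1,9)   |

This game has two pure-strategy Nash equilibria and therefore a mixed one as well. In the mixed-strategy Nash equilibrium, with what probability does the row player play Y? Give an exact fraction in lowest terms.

1/8

The row player's mix p on X must make the column player indifferent between s1 and s2.
The column player's payoff from s1: (-1)p + 2(1−p). From s2: (-2)p + 9(1−p).
Set equal: 1p = 7(1−p) → p = 7/8.
Probability on Y is 1 − 7/8 = 1/8.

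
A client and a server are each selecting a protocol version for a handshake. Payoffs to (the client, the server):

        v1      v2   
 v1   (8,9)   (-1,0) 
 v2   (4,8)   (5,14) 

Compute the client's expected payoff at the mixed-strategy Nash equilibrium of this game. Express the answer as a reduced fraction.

22/5

The server mixes with probability q on v1, chosen so the client is indifferent: 8q + (-1)(1−q) = 4q + 5(1−q) gives q = 3/5.
The client's expected payoff (from either row, since indifferent) is 8·3/5 + (-1)·2/5 = 22/5.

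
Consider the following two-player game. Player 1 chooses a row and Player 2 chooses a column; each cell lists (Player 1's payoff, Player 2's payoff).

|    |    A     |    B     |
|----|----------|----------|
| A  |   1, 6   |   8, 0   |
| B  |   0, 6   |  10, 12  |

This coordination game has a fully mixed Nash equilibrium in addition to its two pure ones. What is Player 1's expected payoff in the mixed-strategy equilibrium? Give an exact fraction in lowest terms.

Player 2 mixes with probability q on A, chosen so Player 1 is indifferent: 1q + 8(1−q) = 0q + 10(1−q) gives q = 2/3.
Player 1's expected payoff (from either row, since indifferent) is 1·2/3 + 8·1/3 = 10/3.

10/3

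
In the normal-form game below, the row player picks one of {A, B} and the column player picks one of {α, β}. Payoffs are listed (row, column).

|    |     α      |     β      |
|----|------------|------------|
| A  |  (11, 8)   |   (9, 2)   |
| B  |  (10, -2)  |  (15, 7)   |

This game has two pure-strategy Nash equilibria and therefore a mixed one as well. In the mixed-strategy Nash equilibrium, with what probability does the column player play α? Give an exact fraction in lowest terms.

The column player's mix q on α must make the row player indifferent between A and B.
The row player's payoff from A: 11q + 9(1−q). From B: 10q + 15(1−q).
Set equal: 1q = 6(1−q) → q = 6/7.

6/7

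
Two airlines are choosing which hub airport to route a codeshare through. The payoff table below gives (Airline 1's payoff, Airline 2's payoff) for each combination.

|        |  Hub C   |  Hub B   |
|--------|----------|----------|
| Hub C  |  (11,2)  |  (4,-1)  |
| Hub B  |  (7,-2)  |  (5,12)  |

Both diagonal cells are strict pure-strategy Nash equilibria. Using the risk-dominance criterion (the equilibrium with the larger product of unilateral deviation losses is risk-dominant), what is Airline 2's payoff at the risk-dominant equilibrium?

12

At both Hub C: Airline 1 loses 11 − 7 = 4 by deviating; Airline 2 loses 2 − (-1) = 3. Product = 4·3 = 12.
At both Hub B: Airline 1 loses 5 − 4 = 1 by deviating; Airline 2 loses 12 − (-2) = 14. Product = 1·14 = 14.
14 > 12, so both Hub B is risk-dominant. Airline 2's payoff there is 12.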